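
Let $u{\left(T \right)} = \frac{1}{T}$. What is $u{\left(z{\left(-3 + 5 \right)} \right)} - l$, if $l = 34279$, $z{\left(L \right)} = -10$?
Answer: $- \frac{342791}{10} \approx -34279.0$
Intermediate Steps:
$u{\left(z{\left(-3 + 5 \right)} \right)} - l = \frac{1}{-10} - 34279 = - \frac{1}{10} - 34279 = - \frac{342791}{10}$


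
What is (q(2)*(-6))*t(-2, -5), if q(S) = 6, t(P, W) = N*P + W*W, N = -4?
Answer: -1188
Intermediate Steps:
t(P, W) = W**2 - 4*P (t(P, W) = -4*P + W*W = -4*P + W**2 = W**2 - 4*P)
(q(2)*(-6))*t(-2, -5) = (6*(-6))*((-5)**2 - 4*(-2)) = -36*(25 + 8) = -36*33 = -1188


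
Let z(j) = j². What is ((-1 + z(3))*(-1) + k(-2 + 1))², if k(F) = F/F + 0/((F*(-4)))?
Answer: 49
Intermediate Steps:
k(F) = 1 (k(F) = 1 + 0/((-4*F)) = 1 + 0*(-1/(4*F)) = 1 + 0 = 1)
((-1 + z(3))*(-1) + k(-2 + 1))² = ((-1 + 3²)*(-1) + 1)² = ((-1 + 9)*(-1) + 1)² = (8*(-1) + 1)² = (-8 + 1)² = (-7)² = 49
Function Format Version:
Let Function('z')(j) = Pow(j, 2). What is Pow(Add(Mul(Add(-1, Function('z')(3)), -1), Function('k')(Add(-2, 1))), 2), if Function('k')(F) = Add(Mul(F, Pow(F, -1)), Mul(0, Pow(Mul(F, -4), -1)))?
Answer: 49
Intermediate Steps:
Function('k')(F) = 1 (Function('k')(F) = Add(1, Mul(0, Pow(Mul(-4, F), -1))) = Add(1, Mul(0, Mul(Rational(-1, 4), Pow(F, -1)))) = Add(1, 0) = 1)
Pow(Add(Mul(Add(-1, Function('z')(3)), -1), Function('k')(Add(-2, 1))), 2) = Pow(Add(Mul(Add(-1, Pow(3, 2)), -1), 1), 2) = Pow(Add(Mul(Add(-1, 9), -1), 1), 2) = Pow(Add(Mul(8, -1), 1), 2) = Pow(Add(-8, 1), 2) = Pow(-7, 2) = 49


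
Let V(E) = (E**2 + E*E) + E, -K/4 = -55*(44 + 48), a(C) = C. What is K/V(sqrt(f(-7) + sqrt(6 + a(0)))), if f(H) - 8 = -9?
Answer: 20240/(-2 + sqrt(-1 + sqrt(6)) + 2*sqrt(6)) ≈ 4933.1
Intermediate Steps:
f(H) = -1 (f(H) = 8 - 9 = -1)
K = 20240 (K = -(-220)*(44 + 48) = -(-220)*92 = -4*(-5060) = 20240)
V(E) = E + 2*E**2 (V(E) = (E**2 + E**2) + E = 2*E**2 + E = E + 2*E**2)
K/V(sqrt(f(-7) + sqrt(6 + a(0)))) = 20240/((sqrt(-1 + sqrt(6 + 0))*(1 + 2*sqrt(-1 + sqrt(6 + 0))))) = 20240/((sqrt(-1 + sqrt(6))*(1 + 2*sqrt(-1 + sqrt(6))))) = 20240*(1/((1 + 2*sqrt(-1 + sqrt(6)))*sqrt(-1 + sqrt(6)))) = 20240/((1 + 2*sqrt(-1 + sqrt(6)))*sqrt(-1 + sqrt(6)))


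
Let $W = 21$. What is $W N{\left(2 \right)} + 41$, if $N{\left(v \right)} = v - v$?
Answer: $41$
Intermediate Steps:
$N{\left(v \right)} = 0$
$W N{\left(2 \right)} + 41 = 21 \cdot 0 + 41 = 0 + 41 = 41$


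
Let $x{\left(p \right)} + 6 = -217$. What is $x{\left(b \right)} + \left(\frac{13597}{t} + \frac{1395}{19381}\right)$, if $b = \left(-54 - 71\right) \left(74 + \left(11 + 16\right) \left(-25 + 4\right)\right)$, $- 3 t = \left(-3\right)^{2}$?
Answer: $- \frac{276485161}{58143} \approx -4755.3$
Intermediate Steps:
$t = -3$ ($t = - \frac{\left(-3\right)^{2}}{3} = \left(- \frac{1}{3}\right) 9 = -3$)
$b = 61625$ ($b = - 125 \left(74 + 27 \left(-21\right)\right) = - 125 \left(74 - 567\right) = \left(-125\right) \left(-493\right) = 61625$)
$x{\left(p \right)} = -223$ ($x{\left(p \right)} = -6 - 217 = -223$)
$x{\left(b \right)} + \left(\frac{13597}{t} + \frac{1395}{19381}\right) = -223 + \left(\frac{13597}{-3} + \frac{1395}{19381}\right) = -223 + \left(13597 \left(- \frac{1}{3}\right) + 1395 \cdot \frac{1}{19381}\right) = -223 + \left(- \frac{13597}{3} + \frac{1395}{19381}\right) = -223 - \frac{263519272}{58143} = - \frac{276485161}{58143}$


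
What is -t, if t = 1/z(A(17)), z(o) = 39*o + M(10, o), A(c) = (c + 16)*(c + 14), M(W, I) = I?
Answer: -1/40920 ≈ -2.4438e-5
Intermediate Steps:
A(c) = (14 + c)*(16 + c) (A(c) = (16 + c)*(14 + c) = (14 + c)*(16 + c))
z(o) = 40*o (z(o) = 39*o + o = 40*o)
t = 1/40920 (t = 1/(40*(224 + 17² + 30*17)) = 1/(40*(224 + 289 + 510)) = 1/(40*1023) = 1/40920 ≈ 2.4438e-5)
-t = -1*1/40920 = -1/40920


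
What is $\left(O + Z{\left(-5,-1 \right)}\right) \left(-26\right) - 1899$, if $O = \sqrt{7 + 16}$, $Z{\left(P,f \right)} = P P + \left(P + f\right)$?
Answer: $-2393 - 26 \sqrt{23} \approx -2517.7$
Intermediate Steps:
$Z{\left(P,f \right)} = P + f + P^{2}$ ($Z{\left(P,f \right)} = P^{2} + \left(P + f\right) = P + f + P^{2}$)
$O = \sqrt{23} \approx 4.7958$
$\left(O + Z{\left(-5,-1 \right)}\right) \left(-26\right) - 1899 = \left(\sqrt{23} - \left(6 - 25\right)\right) \left(-26\right) - 1899 = \left(\sqrt{23} - -19\right) \left(-26\right) - 1899 = \left(\sqrt{23} + 19\right) \left(-26\right) - 1899 = \left(19 + \sqrt{23}\right) \left(-26\right) - 1899 = \left(-494 - 26 \sqrt{23}\right) - 1899 = -2393 - 26 \sqrt{23}$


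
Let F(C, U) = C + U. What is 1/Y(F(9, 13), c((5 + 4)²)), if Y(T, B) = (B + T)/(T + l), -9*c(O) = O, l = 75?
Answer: 97/13 ≈ 7.4615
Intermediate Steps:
c(O) = -O/9
Y(T, B) = (B + T)/(75 + T) (Y(T, B) = (B + T)/(T + 75) = (B + T)/(75 + T))
1/Y(F(9, 13), c((5 + 4)²)) = 1/((-(5 + 4)²/9 + (9 + 13))/(75 + (9 + 13))) = 1/((-⅑*9² + 22)/(75 + 22)) = 1/((-⅑*81 + 22)/97) = 1/((-9 + 22)/97) = 1/((1/97)*13) = 1/(13/97) = 97/13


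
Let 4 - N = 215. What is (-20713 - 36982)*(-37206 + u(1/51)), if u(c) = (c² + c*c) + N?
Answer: 5614970577425/2601 ≈ 2.1588e+9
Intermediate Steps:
N = -211 (N = 4 - 1*215 = 4 - 215 = -211)
u(c) = -211 + 2*c² (u(c) = (c² + c*c) - 211 = (c² + c²) - 211 = 2*c² - 211 = -211 + 2*c²)
(-20713 - 36982)*(-37206 + u(1/51)) = (-20713 - 36982)*(-37206 + (-211 + 2*(1/51)²)) = -57695*(-37206 + (-211 + 2*(1/51)²)) = -57695*(-37206 + (-211 + 2*(1/2601))) = -57695*(-37206 + (-211 + 2/2601)) = -57695*(-37206 - 548809/2601) = -57695*(-97321615/2601) = 5614970577425/2601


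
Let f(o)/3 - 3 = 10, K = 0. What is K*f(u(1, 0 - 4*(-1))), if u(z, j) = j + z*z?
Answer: 0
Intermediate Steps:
u(z, j) = j + z²
f(o) = 39 (f(o) = 9 + 3*10 = 9 + 30 = 39)
K*f(u(1, 0 - 4*(-1))) = 0*39 = 0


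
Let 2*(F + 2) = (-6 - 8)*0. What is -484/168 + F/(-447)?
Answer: -18001/6258 ≈ -2.8765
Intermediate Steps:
F = -2 (F = -2 + ((-6 - 8)*0)/2 = -2 + (-14*0)/2 = -2 + (½)*0 = -2 + 0 = -2)
-484/168 + F/(-447) = -484/168 - 2/(-447) = -484*1/168 - 2*(-1/447) = -121/42 + 2/447 = -18001/6258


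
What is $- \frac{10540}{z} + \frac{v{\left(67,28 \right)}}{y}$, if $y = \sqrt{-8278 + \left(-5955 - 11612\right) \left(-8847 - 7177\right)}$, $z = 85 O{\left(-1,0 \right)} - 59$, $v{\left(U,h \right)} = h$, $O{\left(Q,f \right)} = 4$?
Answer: $- \frac{10540}{281} + \frac{2 \sqrt{281485330}}{20106095} \approx -37.507$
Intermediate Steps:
$z = 281$ ($z = 85 \cdot 4 - 59 = 340 - 59 = 281$)
$y = \sqrt{281485330}$ ($y = \sqrt{-8278 - -281493608} = \sqrt{-8278 + 281493608} = \sqrt{281485330} \approx 16778.0$)
$- \frac{10540}{z} + \frac{v{\left(67,28 \right)}}{y} = - \frac{10540}{281} + \frac{28}{\sqrt{281485330}} = \left(-10540\right) \frac{1}{281} + 28 \frac{\sqrt{281485330}}{281485330} = - \frac{10540}{281} + \frac{2 \sqrt{281485330}}{20106095}$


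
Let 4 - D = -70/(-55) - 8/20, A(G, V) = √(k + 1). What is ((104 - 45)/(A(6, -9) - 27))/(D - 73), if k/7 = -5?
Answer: 9735/325801 + 3245*I*√34/2932209 ≈ 0.02988 + 0.006453*I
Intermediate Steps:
k = -35 (k = 7*(-5) = -35)
A(G, V) = I*√34 (A(G, V) = √(-35 + 1) = √(-34) = I*√34)
D = 172/55 (D = 4 - (-70/(-55) - 8/20) = 4 - (-70*(-1/55) - 8*1/20) = 4 - (14/11 - ⅖) = 4 - 1*48/55 = 4 - 48/55 = 172/55 ≈ 3.1273)
((104 - 45)/(A(6, -9) - 27))/(D - 73) = ((104 - 45)/(I*√34 - 27))/(172/55 - 73) = (59/(-27 + I*√34))/(-3843/55) = -3245/(3843*(-27 + I*√34))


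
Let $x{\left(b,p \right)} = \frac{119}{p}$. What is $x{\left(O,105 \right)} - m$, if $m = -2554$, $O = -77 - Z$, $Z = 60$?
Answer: $\frac{38327}{15} \approx 2555.1$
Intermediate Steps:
$O = -137$ ($O = -77 - 60 = -137$)
$x{\left(O,105 \right)} - m = \frac{119}{105} - -2554 = 119 \cdot \frac{1}{105} + 2554 = \frac{17}{15} + 2554 = \frac{38327}{15}$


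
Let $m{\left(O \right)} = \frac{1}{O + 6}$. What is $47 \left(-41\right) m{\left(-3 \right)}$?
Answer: $- \frac{1927}{3} \approx -642.33$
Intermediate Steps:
$m{\left(O \right)} = \frac{1}{6 + O}$
$47 \left(-41\right) m{\left(-3 \right)} = \frac{47 \left(-41\right)}{6 - 3} = - \frac{1927}{3}$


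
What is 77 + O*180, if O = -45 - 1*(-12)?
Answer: -5863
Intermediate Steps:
O = -33 (O = -45 + 12 = -33)
77 + O*180 = 77 - 33*180 = 77 - 5940 = -5863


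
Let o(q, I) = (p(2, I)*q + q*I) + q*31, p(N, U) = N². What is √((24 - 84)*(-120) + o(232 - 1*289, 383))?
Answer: I*√16626 ≈ 128.94*I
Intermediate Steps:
o(q, I) = 35*q + I*q (o(q, I) = (2²*q + q*I) + q*31 = (4*q + I*q) + 31*q = 35*q + I*q)
√((24 - 84)*(-120) + o(232 - 1*289, 383)) = √((24 - 84)*(-120) + (232 - 1*289)*(35 + 383)) = √(-60*(-120) + (232 - 289)*418) = √(7200 - 57*418) = √(7200 - 23826) = √(-16626) = I*√16626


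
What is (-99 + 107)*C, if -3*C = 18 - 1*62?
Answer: 352/3 ≈ 117.33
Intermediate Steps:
C = 44/3 (C = -(18 - 1*62)/3 = -(18 - 62)/3 = -⅓*(-44) = 44/3 ≈ 14.667)
(-99 + 107)*C = (-99 + 107)*(44/3) = 8*(44/3) = 352/3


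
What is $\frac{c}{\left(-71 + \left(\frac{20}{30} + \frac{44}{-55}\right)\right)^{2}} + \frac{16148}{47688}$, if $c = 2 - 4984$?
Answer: $- \frac{8767885807}{13573065858} \approx -0.64598$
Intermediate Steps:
$c = -4982$ ($c = 2 - 4984 = -4982$)
$\frac{c}{\left(-71 + \left(\frac{20}{30} + \frac{44}{-55}\right)\right)^{2}} + \frac{16148}{47688} = - \frac{4982}{\left(-71 + \left(\frac{20}{30} + \frac{44}{-55}\right)\right)^{2}} + \frac{16148}{47688} = - \frac{4982}{\left(-71 + \left(20 \cdot \frac{1}{30} + 44 \left(- \frac{1}{55}\right)\right)\right)^{2}} + 16148 \cdot \frac{1}{47688} = - \frac{4982}{\left(-71 + \left(\frac{2}{3} - \frac{4}{5}\right)\right)^{2}} + \frac{4037}{11922} = - \frac{4982}{\left(-71 - \frac{2}{15}\right)^{2}} + \frac{4037}{11922} = - \frac{4982}{\left(- \frac{1067}{15}\right)^{2}} + \frac{4037}{11922} = - \frac{4982}{\frac{1138489}{225}} + \frac{4037}{11922} = \left(-4982\right) \frac{225}{1138489} + \frac{4037}{11922} = - \frac{1120950}{1138489} + \frac{4037}{11922} = - \frac{8767885807}{13573065858}$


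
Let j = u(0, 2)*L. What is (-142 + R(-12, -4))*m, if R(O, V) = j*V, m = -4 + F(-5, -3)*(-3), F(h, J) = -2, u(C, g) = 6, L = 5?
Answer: -524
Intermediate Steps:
m = 2 (m = -4 - 2*(-3) = -4 + 6 = 2)
j = 30 (j = 6*5 = 30)
R(O, V) = 30*V
(-142 + R(-12, -4))*m = (-142 + 30*(-4))*2 = (-142 - 120)*2 = -262*2 = -524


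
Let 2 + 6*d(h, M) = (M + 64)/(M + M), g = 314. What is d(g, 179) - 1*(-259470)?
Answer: 557341087/2148 ≈ 2.5947e+5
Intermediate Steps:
d(h, M) = -⅓ + (64 + M)/(12*M) (d(h, M) = -⅓ + ((M + 64)/(M + M))/6 = -⅓ + ((64 + M)/((2*M)))/6 = -⅓ + ((64 + M)*(1/(2*M)))/6 = -⅓ + ((64 + M)/(2*M))/6 = -⅓ + (64 + M)/(12*M))
d(g, 179) - 1*(-259470) = (1/12)*(64 - 3*179)/179 - 1*(-259470) = (1/12)*(1/179)*(64 - 537) + 259470 = (1/12)*(1/179)*(-473) + 259470 = -473/2148 + 259470 = 557341087/2148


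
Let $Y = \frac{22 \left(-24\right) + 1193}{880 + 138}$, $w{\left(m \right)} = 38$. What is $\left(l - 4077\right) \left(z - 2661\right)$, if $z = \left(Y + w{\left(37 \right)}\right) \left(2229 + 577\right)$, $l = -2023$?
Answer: $- \frac{328498407800}{509} \approx -6.4538 \cdot 10^{8}$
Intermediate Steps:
$Y = \frac{665}{1018}$ ($Y = \frac{-528 + 1193}{1018} = 665 \cdot \frac{1}{1018} = \frac{665}{1018} \approx 0.65324$)
$z = \frac{55206647}{509}$ ($z = \left(\frac{665}{1018} + 38\right) \left(2229 + 577\right) = \frac{39349}{1018} \cdot 2806 = \frac{55206647}{509} \approx 1.0846 \cdot 10^{5}$)
$\left(l - 4077\right) \left(z - 2661\right) = \left(-2023 - 4077\right) \left(\frac{55206647}{509} - 2661\right) = \left(-6100\right) \frac{53852198}{509} = - \frac{328498407800}{509}$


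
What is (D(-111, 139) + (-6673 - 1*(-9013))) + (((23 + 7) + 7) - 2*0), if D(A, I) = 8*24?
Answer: 2569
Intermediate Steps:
D(A, I) = 192
(D(-111, 139) + (-6673 - 1*(-9013))) + (((23 + 7) + 7) - 2*0) = (192 + (-6673 - 1*(-9013))) + (((23 + 7) + 7) - 2*0) = (192 + (-6673 + 9013)) + ((30 + 7) + 0) = (192 + 2340) + (37 + 0) = 2532 + 37 = 2569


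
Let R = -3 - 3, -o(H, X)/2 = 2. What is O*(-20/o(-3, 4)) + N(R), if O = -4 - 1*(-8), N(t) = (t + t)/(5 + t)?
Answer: 32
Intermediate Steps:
o(H, X) = -4 (o(H, X) = -2*2 = -4)
R = -6
N(t) = 2*t/(5 + t) (N(t) = (2*t)/(5 + t) = 2*t/(5 + t))
O = 4 (O = -4 + 8 = 4)
O*(-20/o(-3, 4)) + N(R) = 4*(-20/(-4)) + 2*(-6)/(5 - 6) = 4*(-20*(-¼)) + 2*(-6)/(-1) = 4*5 + 2*(-6)*(-1) = 20 + 12 = 32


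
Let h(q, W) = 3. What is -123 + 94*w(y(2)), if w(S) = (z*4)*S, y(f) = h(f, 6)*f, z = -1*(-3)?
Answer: 6645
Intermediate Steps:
z = 3
y(f) = 3*f
w(S) = 12*S (w(S) = (3*4)*S = 12*S)
-123 + 94*w(y(2)) = -123 + 94*(12*(3*2)) = -123 + 94*(12*6) = -123 + 94*72 = -123 + 6768 = 6645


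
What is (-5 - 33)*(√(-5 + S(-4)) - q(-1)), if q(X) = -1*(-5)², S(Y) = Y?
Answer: -950 - 114*I ≈ -950.0 - 114.0*I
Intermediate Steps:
q(X) = -25 (q(X) = -1*25 = -25)
(-5 - 33)*(√(-5 + S(-4)) - q(-1)) = (-5 - 33)*(√(-5 - 4) - 1*(-25)) = -38*(√(-9) + 25) = -38*(3*I + 25) = -38*(25 + 3*I) = -950 - 114*I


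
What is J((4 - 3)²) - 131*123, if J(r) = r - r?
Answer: -16113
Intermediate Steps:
J(r) = 0 (J(r) = r - r = 0)
J((4 - 3)²) - 131*123 = 0 - 131*123 = 0 - 16113 = -16113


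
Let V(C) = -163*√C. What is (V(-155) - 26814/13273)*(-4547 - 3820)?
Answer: 224352738/13273 + 1363821*I*√155 ≈ 16903.0 + 1.6979e+7*I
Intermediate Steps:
(V(-155) - 26814/13273)*(-4547 - 3820) = (-163*I*√155 - 26814/13273)*(-4547 - 3820) = (-163*I*√155 - 26814*1/13273)*(-8367) = (-163*I*√155 - 26814/13273)*(-8367) = (-26814/13273 - 163*I*√155)*(-8367) = 224352738/13273 + 1363821*I*√155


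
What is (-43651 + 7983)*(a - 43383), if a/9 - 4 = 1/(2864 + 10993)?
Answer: 7141439469720/4619 ≈ 1.5461e+9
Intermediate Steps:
a = 166287/4619 (a = 36 + 9/(2864 + 10993) = 36 + 9/13857 = 36 + 9*(1/13857) = 36 + 3/4619 = 166287/4619 ≈ 36.001)
(-43651 + 7983)*(a - 43383) = (-43651 + 7983)*(166287/4619 - 43383) = -35668*(-200219790/4619) = 7141439469720/4619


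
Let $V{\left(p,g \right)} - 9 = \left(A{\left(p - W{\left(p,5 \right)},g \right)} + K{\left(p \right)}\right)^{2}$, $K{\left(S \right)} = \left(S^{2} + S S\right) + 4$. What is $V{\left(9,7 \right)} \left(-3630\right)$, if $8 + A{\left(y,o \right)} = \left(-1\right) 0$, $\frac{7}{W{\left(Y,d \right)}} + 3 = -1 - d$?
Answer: $-90651990$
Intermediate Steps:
$W{\left(Y,d \right)} = \frac{7}{-4 - d}$ ($W{\left(Y,d \right)} = \frac{7}{-3 - \left(1 + d\right)} = \frac{7}{-4 - d}$)
$K{\left(S \right)} = 4 + 2 S^{2}$ ($K{\left(S \right)} = \left(S^{2} + S^{2}\right) + 4 = 2 S^{2} + 4 = 4 + 2 S^{2}$)
$A{\left(y,o \right)} = -8$ ($A{\left(y,o \right)} = -8 - 0 = -8 + 0 = -8$)
$V{\left(p,g \right)} = 9 + \left(-4 + 2 p^{2}\right)^{2}$ ($V{\left(p,g \right)} = 9 + \left(-8 + \left(4 + 2 p^{2}\right)\right)^{2} = 9 + \left(-4 + 2 p^{2}\right)^{2}$)
$V{\left(9,7 \right)} \left(-3630\right) = \left(9 + 4 \left(-2 + 9^{2}\right)^{2}\right) \left(-3630\right) = \left(9 + 4 \left(-2 + 81\right)^{2}\right) \left(-3630\right) = \left(9 + 4 \cdot 79^{2}\right) \left(-3630\right) = \left(9 + 4 \cdot 6241\right) \left(-3630\right) = \left(9 + 24964\right) \left(-3630\right) = 24973 \left(-3630\right) = -90651990$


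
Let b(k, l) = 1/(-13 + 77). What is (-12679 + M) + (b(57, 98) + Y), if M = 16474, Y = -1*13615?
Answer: -628479/64 ≈ -9820.0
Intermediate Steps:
Y = -13615
b(k, l) = 1/64
(-12679 + M) + (b(57, 98) + Y) = (-12679 + 16474) + (1/64 - 13615) = 3795 - 871359/64 = -628479/64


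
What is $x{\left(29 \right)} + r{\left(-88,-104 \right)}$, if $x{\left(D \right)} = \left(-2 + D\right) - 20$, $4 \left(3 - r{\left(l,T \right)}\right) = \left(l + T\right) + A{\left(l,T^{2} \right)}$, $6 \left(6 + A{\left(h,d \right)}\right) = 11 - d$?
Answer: $\frac{12233}{24} \approx 509.71$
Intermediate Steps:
$A{\left(h,d \right)} = - \frac{25}{6} - \frac{d}{6}$ ($A{\left(h,d \right)} = -6 + \frac{11 - d}{6} = -6 - \left(- \frac{11}{6} + \frac{d}{6}\right) = - \frac{25}{6} - \frac{d}{6}$)
$r{\left(l,T \right)} = \frac{97}{24} - \frac{T}{4} - \frac{l}{4} + \frac{T^{2}}{24}$ ($r{\left(l,T \right)} = 3 - \frac{\left(l + T\right) - \left(\frac{25}{6} + \frac{T^{2}}{6}\right)}{4} = 3 - \frac{\left(T + l\right) - \left(\frac{25}{6} + \frac{T^{2}}{6}\right)}{4} = 3 - \frac{- \frac{25}{6} + T + l - \frac{T^{2}}{6}}{4} = 3 + \left(\frac{25}{24} - \frac{T}{4} - \frac{l}{4} + \frac{T^{2}}{24}\right) = \frac{97}{24} - \frac{T}{4} - \frac{l}{4} + \frac{T^{2}}{24}$)
$x{\left(D \right)} = -22 + D$
$x{\left(29 \right)} + r{\left(-88,-104 \right)} = \left(-22 + 29\right) + \left(\frac{97}{24} - -26 - -22 + \frac{\left(-104\right)^{2}}{24}\right) = 7 + \left(\frac{97}{24} + 26 + 22 + \frac{1}{24} \cdot 10816\right) = 7 + \left(\frac{97}{24} + 26 + 22 + \frac{1352}{3}\right) = 7 + \frac{12065}{24} = \frac{12233}{24}$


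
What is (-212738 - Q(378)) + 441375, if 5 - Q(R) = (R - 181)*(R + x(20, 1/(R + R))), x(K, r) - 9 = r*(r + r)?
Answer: 87122376125/285768 ≈ 3.0487e+5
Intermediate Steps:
x(K, r) = 9 + 2*r² (x(K, r) = 9 + r*(r + r) = 9 + r*(2*r) = 9 + 2*r²)
Q(R) = 5 - (-181 + R)*(9 + R + 1/(2*R²)) (Q(R) = 5 - (R - 181)*(R + (9 + 2*(1/(R + R))²)) = 5 - (-181 + R)*(R + (9 + 2*(1/(2*R))²)) = 5 - (-181 + R)*(R + (9 + 2*(1/(4*R²)))) = 5 - (-181 + R)*(R + (9 + 1/(2*R²))) = 5 - (-181 + R)*(9 + R + 1/(2*R²)))
(-212738 - Q(378)) + 441375 = (-212738 - (1634 - 1*378² + 172*378 - ½/378 + (181/2)/378²)) + 441375 = (-212738 - (1634 - 1*142884 + 65016 - ½*1/378 + (181/2)*(1/142884))) + 441375 = (-212738 - (1634 - 142884 + 65016 - 1/756 + 181/285768)) + 441375 = (-212738 - 1*(-21785237909/285768)) + 441375 = (-212738 + 21785237909/285768) + 441375 = -39008474875/285768 + 441375 = 87122376125/285768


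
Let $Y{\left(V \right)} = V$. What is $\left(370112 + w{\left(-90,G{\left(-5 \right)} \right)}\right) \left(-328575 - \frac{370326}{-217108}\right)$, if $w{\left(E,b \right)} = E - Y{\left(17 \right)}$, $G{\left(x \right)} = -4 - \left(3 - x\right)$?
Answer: $- \frac{13197318132916935}{108554} \approx -1.2157 \cdot 10^{11}$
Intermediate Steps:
$G{\left(x \right)} = -7 + x$ ($G{\left(x \right)} = -4 + \left(-3 + x\right) = -7 + x$)
$w{\left(E,b \right)} = -17 + E$ ($w{\left(E,b \right)} = E - 17 = -17 + E$)
$\left(370112 + w{\left(-90,G{\left(-5 \right)} \right)}\right) \left(-328575 - \frac{370326}{-217108}\right) = \left(370112 - 107\right) \left(-328575 - \frac{370326}{-217108}\right) = \left(370112 - 107\right) \left(-328575 - - \frac{185163}{108554}\right) = 370005 \left(-328575 + \frac{185163}{108554}\right) = 370005 \left(- \frac{35667945387}{108554}\right) = - \frac{13197318132916935}{108554}$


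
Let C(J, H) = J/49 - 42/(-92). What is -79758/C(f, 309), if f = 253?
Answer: -179774532/12667 ≈ -14192.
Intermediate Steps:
C(J, H) = 21/46 + J/49 (C(J, H) = J*(1/49) - 42*(-1/92) = J/49 + 21/46 = 21/46 + J/49)
-79758/C(f, 309) = -79758/(21/46 + (1/49)*253) = -79758/(21/46 + 253/49) = -79758/12667/2254 = -79758*2254/12667 = -179774532/12667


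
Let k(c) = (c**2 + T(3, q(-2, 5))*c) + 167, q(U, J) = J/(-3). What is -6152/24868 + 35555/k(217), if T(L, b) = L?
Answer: 147364469/297837819 ≈ 0.49478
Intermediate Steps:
q(U, J) = -J/3 (q(U, J) = J*(-1/3) = -J/3)
k(c) = 167 + c**2 + 3*c (k(c) = (c**2 + 3*c) + 167 = 167 + c**2 + 3*c)
-6152/24868 + 35555/k(217) = -6152/24868 + 35555/(167 + 217**2 + 3*217) = -6152*1/24868 + 35555/(167 + 47089 + 651) = -1538/6217 + 35555/47907 = 147364469/297837819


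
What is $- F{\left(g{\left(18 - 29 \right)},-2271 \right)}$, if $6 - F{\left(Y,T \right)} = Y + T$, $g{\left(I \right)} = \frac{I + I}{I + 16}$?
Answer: $- \frac{11407}{5} \approx -2281.4$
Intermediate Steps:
$g{\left(I \right)} = \frac{2 I}{16 + I}$
$F{\left(Y,T \right)} = 6 - T - Y$ ($F{\left(Y,T \right)} = 6 - \left(Y + T\right) = 6 - \left(T + Y\right) = 6 - T - Y$)
$- F{\left(g{\left(18 - 29 \right)},-2271 \right)} = - (6 - -2271 - \frac{2 \left(18 - 29\right)}{16 + \left(18 - 29\right)}) = - (6 + 2271 - \frac{2 \left(18 - 29\right)}{16 + \left(18 - 29\right)}) = - (6 + 2271 - 2 \left(-11\right) \frac{1}{16 - 11}) = - (6 + 2271 - 2 \left(-11\right) \frac{1}{5}) = - (6 + 2271 - - \frac{22}{5}) = - (6 + 2271 + \frac{22}{5}) = \left(-1\right) \frac{11407}{5} = - \frac{11407}{5}$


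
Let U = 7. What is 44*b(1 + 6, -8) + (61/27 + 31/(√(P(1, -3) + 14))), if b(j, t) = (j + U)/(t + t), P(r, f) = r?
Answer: -1957/54 + 31*√15/15 ≈ -28.237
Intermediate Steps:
b(j, t) = (7 + j)/(2*t) (b(j, t) = (j + 7)/(t + t) = (7 + j)/((2*t)) = (7 + j)*(1/(2*t)) = (7 + j)/(2*t))
44*b(1 + 6, -8) + (61/27 + 31/(√(P(1, -3) + 14))) = 44*((½)*(7 + (1 + 6))/(-8)) + (61/27 + 31/(√(1 + 14))) = 44*((½)*(-⅛)*(7 + 7)) + (61*(1/27) + 31/(√15)) = 44*((½)*(-⅛)*14) + (61/27 + 31*(√15/15)) = 44*(-7/8) + (61/27 + 31*√15/15) = -77/2 + (61/27 + 31*√15/15) = -1957/54 + 31*√15/15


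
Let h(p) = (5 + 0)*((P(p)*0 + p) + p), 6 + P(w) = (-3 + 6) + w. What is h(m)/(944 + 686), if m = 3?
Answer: 3/163 ≈ 0.018405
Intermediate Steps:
P(w) = -3 + w (P(w) = -6 + ((-3 + 6) + w) = -6 + (3 + w) = -3 + w)
h(p) = 10*p (h(p) = (5 + 0)*(((-3 + p)*0 + p) + p) = 5*((0 + p) + p) = 5*(p + p) = 5*(2*p) = 10*p)
h(m)/(944 + 686) = (10*3)/(944 + 686) = 30/1630 = (1/1630)*30 = 3/163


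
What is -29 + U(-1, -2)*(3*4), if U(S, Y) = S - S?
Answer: -29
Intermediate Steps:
U(S, Y) = 0
-29 + U(-1, -2)*(3*4) = -29 + 0*(3*4) = -29 + 0*12 = -29 + 0 = -29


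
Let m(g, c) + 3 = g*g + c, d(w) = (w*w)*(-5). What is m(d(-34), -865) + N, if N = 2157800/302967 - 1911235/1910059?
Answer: 19332436021507315151/578684845053 ≈ 3.3408e+7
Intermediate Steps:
d(w) = -5*w**2 (d(w) = w**2*(-5) = -5*w**2)
m(g, c) = -3 + c + g**2 (m(g, c) = -3 + (g*g + c) = -3 + (g**2 + c) = -3 + (c + g**2) = -3 + c + g**2)
N = 3542484175955/578684845053 (N = 2157800*(1/302967) - 1911235*1/1910059 = 2157800/302967 - 1911235/1910059 = 3542484175955/578684845053 ≈ 6.1216)
m(d(-34), -865) + N = (-3 - 865 + (-5*(-34)**2)**2) + 3542484175955/578684845053 = (-3 - 865 + (-5*1156)**2) + 3542484175955/578684845053 = (-3 - 865 + (-5780)**2) + 3542484175955/578684845053 = (-3 - 865 + 33408400) + 3542484175955/578684845053 = 33407532 + 3542484175955/578684845053 = 19332436021507315151/578684845053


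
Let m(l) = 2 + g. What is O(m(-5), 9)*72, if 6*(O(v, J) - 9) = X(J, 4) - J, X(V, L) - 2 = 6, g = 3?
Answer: 636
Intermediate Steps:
X(V, L) = 8 (X(V, L) = 2 + 6 = 8)
m(l) = 5 (m(l) = 2 + 3 = 5)
O(v, J) = 31/3 - J/6 (O(v, J) = 9 + (8 - J)/6 = 9 + (4/3 - J/6) = 31/3 - J/6)
O(m(-5), 9)*72 = (31/3 - 1/6*9)*72 = (31/3 - 3/2)*72 = (53/6)*72 = 636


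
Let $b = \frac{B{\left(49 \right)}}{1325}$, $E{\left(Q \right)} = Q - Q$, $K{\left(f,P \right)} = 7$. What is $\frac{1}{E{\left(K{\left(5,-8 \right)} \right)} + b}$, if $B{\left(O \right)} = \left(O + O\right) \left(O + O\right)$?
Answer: $\frac{1325}{9604} \approx 0.13796$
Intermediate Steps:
$B{\left(O \right)} = 4 O^{2}$ ($B{\left(O \right)} = 2 O 2 O = 4 O^{2}$)
$E{\left(Q \right)} = 0$
$b = \frac{9604}{1325}$ ($b = \frac{4 \cdot 49^{2}}{1325} = 4 \cdot 2401 \cdot \frac{1}{1325} = 9604 \cdot \frac{1}{1325} = \frac{9604}{1325} \approx 7.2483$)
$\frac{1}{E{\left(K{\left(5,-8 \right)} \right)} + b} = \frac{1}{0 + \frac{9604}{1325}} = \frac{1}{\frac{9604}{1325}} = \frac{1325}{9604}$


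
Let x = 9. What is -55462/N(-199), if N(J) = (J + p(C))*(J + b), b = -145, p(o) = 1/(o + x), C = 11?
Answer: -138655/171097 ≈ -0.81039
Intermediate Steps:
p(o) = 1/(9 + o) (p(o) = 1/(o + 9) = 1/(9 + o))
N(J) = (-145 + J)*(1/20 + J) (N(J) = (J + 1/(9 + 11))*(J - 145) = (J + 1/20)*(-145 + J) = (1/20 + J)*(-145 + J) = (-145 + J)*(1/20 + J))
-55462/N(-199) = -55462/(-29/4 + (-199)² - 2899/20*(-199)) = -55462/(-29/4 + 39601 + 576901/20) = -55462/342194/5 = -55462*5/342194 = -138655/171097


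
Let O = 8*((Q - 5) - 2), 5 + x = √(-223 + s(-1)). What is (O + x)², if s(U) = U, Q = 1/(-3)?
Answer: 34465/9 - 1528*I*√14/3 ≈ 3829.4 - 1905.8*I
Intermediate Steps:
Q = -⅓ ≈ -0.33333
x = -5 + 4*I*√14 (x = -5 + √(-223 - 1) = -5 + √(-224) = -5 + 4*I*√14 ≈ -5.0 + 14.967*I)
O = -176/3 (O = 8*((-⅓ - 5) - 2) = 8*(-16/3 - 2) = 8*(-22/3) = -176/3 ≈ -58.667)
(O + x)² = (-176/3 + (-5 + 4*I*√14))² = (-191/3 + 4*I*√14)²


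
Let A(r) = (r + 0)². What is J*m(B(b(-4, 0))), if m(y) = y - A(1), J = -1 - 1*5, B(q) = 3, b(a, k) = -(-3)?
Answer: -12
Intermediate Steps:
b(a, k) = 3 (b(a, k) = -1*(-3) = 3)
J = -6 (J = -1 - 5 = -6)
A(r) = r²
m(y) = -1 + y (m(y) = y - 1*1² = y - 1*1 = y - 1 = -1 + y)
J*m(B(b(-4, 0))) = -6*(-1 + 3) = -6*2 = -12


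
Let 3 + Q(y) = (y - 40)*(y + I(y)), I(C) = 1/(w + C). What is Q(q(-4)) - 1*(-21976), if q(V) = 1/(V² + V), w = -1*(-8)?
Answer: 306803425/13968 ≈ 21965.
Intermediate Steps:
w = 8
I(C) = 1/(8 + C)
q(V) = 1/(V + V²)
Q(y) = -3 + (-40 + y)*(y + 1/(8 + y)) (Q(y) = -3 + (y - 40)*(y + 1/(8 + y)) = -3 + (-40 + y)*(y + 1/(8 + y)))
Q(q(-4)) - 1*(-21976) = (-64 + (1/((-4)*(1 - 4)))³ - 322/((-4)*(1 - 4)) - 32*1/(16*(1 - 4)²))/(8 + 1/((-4)*(1 - 4))) - 1*(-21976) = (-64 + (-¼/(-3))³ - (-161)/(2*(-3)) - 32*(-¼/(-3))²)/(8 - ¼/(-3)) + 21976 = (-64 + (-¼*(-⅓))³ - (-161)*(-1)/(2*3) - 32*(-¼*(-⅓))²)/(8 - ¼*(-⅓)) + 21976 = (-64 + (1/12)³ - 322*1/12 - 32*(1/12)²)/(8 + 1/12) + 21976 = (-64 + 1/1728 - 161/6 - 32*1/144)/(97/12) + 21976 = 12*(-64 + 1/1728 - 161/6 - 2/9)/97 + 21976 = (12/97)*(-157343/1728) + 21976 = -157343/13968 + 21976 = 306803425/13968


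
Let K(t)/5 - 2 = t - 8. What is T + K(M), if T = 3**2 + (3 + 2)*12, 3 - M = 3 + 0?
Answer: 39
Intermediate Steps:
M = 0 (M = 3 - (3 + 0) = 3 - 1*3 = 3 - 3 = 0)
K(t) = -30 + 5*t (K(t) = 10 + 5*(t - 8) = 10 + 5*(-8 + t) = 10 + (-40 + 5*t) = -30 + 5*t)
T = 69 (T = 9 + 5*12 = 9 + 60 = 69)
T + K(M) = 69 + (-30 + 5*0) = 69 + (-30 + 0) = 69 - 30 = 39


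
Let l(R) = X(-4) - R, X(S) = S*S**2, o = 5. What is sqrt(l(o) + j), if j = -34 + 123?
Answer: 2*sqrt(5) ≈ 4.4721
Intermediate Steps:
j = 89
X(S) = S**3
l(R) = -64 - R (l(R) = (-4)**3 - R = -64 - R)
sqrt(l(o) + j) = sqrt((-64 - 1*5) + 89) = sqrt((-64 - 5) + 89) = sqrt(-69 + 89) = sqrt(20) = 2*sqrt(5)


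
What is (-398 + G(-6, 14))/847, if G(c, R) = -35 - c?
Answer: -61/121 ≈ -0.50413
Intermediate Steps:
(-398 + G(-6, 14))/847 = (-398 + (-35 - 1*(-6)))/847 = (-398 + (-35 + 6))*(1/847) = (-398 - 29)*(1/847) = -427*1/847 = -61/121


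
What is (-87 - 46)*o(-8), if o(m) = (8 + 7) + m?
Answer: -931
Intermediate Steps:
o(m) = 15 + m
(-87 - 46)*o(-8) = (-87 - 46)*(15 - 8) = -133*7 = -931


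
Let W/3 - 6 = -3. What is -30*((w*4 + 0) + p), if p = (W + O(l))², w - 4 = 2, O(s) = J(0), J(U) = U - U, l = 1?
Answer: -3150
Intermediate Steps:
J(U) = 0
O(s) = 0
w = 6 (w = 4 + 2 = 6)
W = 9 (W = 18 + 3*(-3) = 18 - 9 = 9)
p = 81 (p = (9 + 0)² = 9² = 81)
-30*((w*4 + 0) + p) = -30*((6*4 + 0) + 81) = -30*((24 + 0) + 81) = -30*(24 + 81) = -30*105 = -3150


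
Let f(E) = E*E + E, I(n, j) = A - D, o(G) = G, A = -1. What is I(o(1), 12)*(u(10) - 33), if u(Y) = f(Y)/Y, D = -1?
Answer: 0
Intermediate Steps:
I(n, j) = 0 (I(n, j) = -1 - 1*(-1) = -1 + 1 = 0)
f(E) = E + E**2 (f(E) = E**2 + E = E + E**2)
u(Y) = 1 + Y (u(Y) = (Y*(1 + Y))/Y = 1 + Y)
I(o(1), 12)*(u(10) - 33) = 0*((1 + 10) - 33) = 0*(11 - 33) = 0*(-22) = 0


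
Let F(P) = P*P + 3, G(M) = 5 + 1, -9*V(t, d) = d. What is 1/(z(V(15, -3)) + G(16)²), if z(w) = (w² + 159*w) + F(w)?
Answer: 9/830 ≈ 0.010843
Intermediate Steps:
V(t, d) = -d/9
G(M) = 6
F(P) = 3 + P² (F(P) = P² + 3 = 3 + P²)
z(w) = 3 + 2*w² + 159*w (z(w) = (w² + 159*w) + (3 + w²) = 3 + 2*w² + 159*w)
1/(z(V(15, -3)) + G(16)²) = 1/((3 + 2*(-⅑*(-3))² + 159*(-⅑*(-3))) + 6²) = 1/((3 + 2*(⅓)² + 159*(⅓)) + 36) = 1/((3 + 2*(⅑) + 53) + 36) = 1/((3 + 2/9 + 53) + 36) = 1/(506/9 + 36) = 1/(830/9) = 9/830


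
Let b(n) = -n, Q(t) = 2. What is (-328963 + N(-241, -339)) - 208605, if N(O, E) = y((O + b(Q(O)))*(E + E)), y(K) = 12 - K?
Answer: -702310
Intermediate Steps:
N(O, E) = 12 - 2*E*(-2 + O) (N(O, E) = 12 - (O - 1*2)*(E + E) = 12 - (O - 2)*2*E = 12 - (-2 + O)*2*E = 12 - 2*E*(-2 + O))
(-328963 + N(-241, -339)) - 208605 = (-328963 + (12 - 2*(-339)*(-2 - 241))) - 208605 = (-328963 + (12 - 2*(-339)*(-243))) - 208605 = (-328963 + (12 - 164754)) - 208605 = (-328963 - 164742) - 208605 = -493705 - 208605 = -702310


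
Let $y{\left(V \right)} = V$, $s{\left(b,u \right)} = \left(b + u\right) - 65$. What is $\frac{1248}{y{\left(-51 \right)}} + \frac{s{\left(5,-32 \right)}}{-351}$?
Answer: $- \frac{144452}{5967} \approx -24.208$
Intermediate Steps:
$s{\left(b,u \right)} = -65 + b + u$
$\frac{1248}{y{\left(-51 \right)}} + \frac{s{\left(5,-32 \right)}}{-351} = \frac{1248}{-51} + \frac{-65 + 5 - 32}{-351} = 1248 \left(- \frac{1}{51}\right) - - \frac{92}{351} = - \frac{416}{17} + \frac{92}{351} = - \frac{144452}{5967}$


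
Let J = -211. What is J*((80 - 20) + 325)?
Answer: -81235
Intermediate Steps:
J*((80 - 20) + 325) = -211*((80 - 20) + 325) = -211*(60 + 325) = -211*385 = -81235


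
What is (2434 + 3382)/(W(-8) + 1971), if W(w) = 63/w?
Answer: 46528/15705 ≈ 2.9626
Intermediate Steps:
(2434 + 3382)/(W(-8) + 1971) = (2434 + 3382)/(63/(-8) + 1971) = 5816/(63*(-⅛) + 1971) = 5816/(-63/8 + 1971) = 5816/(15705/8) = 5816*(8/15705) = 46528/15705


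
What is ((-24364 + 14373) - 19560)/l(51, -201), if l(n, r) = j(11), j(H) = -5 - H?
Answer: 29551/16 ≈ 1846.9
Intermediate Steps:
l(n, r) = -16 (l(n, r) = -5 - 1*11 = -5 - 11 = -16)
((-24364 + 14373) - 19560)/l(51, -201) = ((-24364 + 14373) - 19560)/(-16) = (-9991 - 19560)*(-1/16) = -29551*(-1/16) = 29551/16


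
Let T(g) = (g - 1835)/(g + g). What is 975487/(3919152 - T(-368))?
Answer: 717958432/2884493669 ≈ 0.24890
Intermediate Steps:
T(g) = (-1835 + g)/(2*g) (T(g) = (-1835 + g)/((2*g)) = (-1835 + g)*(1/(2*g)) = (-1835 + g)/(2*g))
975487/(3919152 - T(-368)) = 975487/(3919152 - (-1835 - 368)/(2*(-368))) = 975487/(3919152 - (-1)*(-2203)/(2*368)) = 975487/(3919152 - 1*2203/736) = 975487/(3919152 - 2203/736) = 975487/(2884493669/736) = 975487*(736/2884493669) = 717958432/2884493669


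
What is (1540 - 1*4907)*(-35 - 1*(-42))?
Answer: -23569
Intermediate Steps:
(1540 - 1*4907)*(-35 - 1*(-42)) = (1540 - 4907)*(-35 + 42) = -3367*7 = -23569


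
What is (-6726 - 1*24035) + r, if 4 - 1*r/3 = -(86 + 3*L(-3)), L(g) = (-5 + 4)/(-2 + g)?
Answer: -152446/5 ≈ -30489.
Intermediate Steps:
L(g) = -1/(-2 + g)
r = 1359/5 (r = 12 - (-3)*(86 + 3*(-1/(-2 - 3))) = 12 - (-3)*(86 + 3*(-1/(-5))) = 12 - (-3)*(86 + 3*(-1*(-1/5))) = 12 - (-3)*(86 + 3*(1/5)) = 12 - (-3)*(86 + 3/5) = 12 - (-3)*433/5 = 12 - 3*(-433/5) = 12 + 1299/5 = 1359/5 ≈ 271.80)
(-6726 - 1*24035) + r = (-6726 - 1*24035) + 1359/5 = (-6726 - 24035) + 1359/5 = -30761 + 1359/5 = -152446/5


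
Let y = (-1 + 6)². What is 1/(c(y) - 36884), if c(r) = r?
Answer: -1/36859 ≈ -2.7130e-5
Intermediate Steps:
y = 25 (y = 5² = 25)
1/(c(y) - 36884) = 1/(25 - 36884) = 1/(-36859) = -1/36859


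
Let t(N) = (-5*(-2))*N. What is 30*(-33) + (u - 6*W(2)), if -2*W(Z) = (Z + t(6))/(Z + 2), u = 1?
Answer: -1885/2 ≈ -942.50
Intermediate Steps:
t(N) = 10*N
W(Z) = -(60 + Z)/(2*(2 + Z)) (W(Z) = -(Z + 10*6)/(2*(Z + 2)) = -(Z + 60)/(2*(2 + Z)) = -(60 + Z)/(2*(2 + Z)))
30*(-33) + (u - 6*W(2)) = 30*(-33) + (1 - 3*(-60 - 1*2)/(2 + 2)) = -990 + (1 - 3*(-60 - 2)/4) = -990 + (1 - 3*(-62)/4) = -990 + (1 - 6*(-31/4)) = -990 + (1 + 93/2) = -990 + 95/2 = -1885/2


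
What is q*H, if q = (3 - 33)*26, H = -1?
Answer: 780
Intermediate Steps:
q = -780 (q = -30*26 = -780)
q*H = -780*(-1) = 780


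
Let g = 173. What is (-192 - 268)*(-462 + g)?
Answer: 132940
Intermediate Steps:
(-192 - 268)*(-462 + g) = (-192 - 268)*(-462 + 173) = -460*(-289) = 132940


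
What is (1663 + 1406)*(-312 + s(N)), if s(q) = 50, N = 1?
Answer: -804078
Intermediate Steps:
(1663 + 1406)*(-312 + s(N)) = (1663 + 1406)*(-312 + 50) = 3069*(-262) = -804078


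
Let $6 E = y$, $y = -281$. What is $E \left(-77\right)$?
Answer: $\frac{21637}{6} \approx 3606.2$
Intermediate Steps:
$E = - \frac{281}{6}$ ($E = \frac{1}{6} \left(-281\right) = - \frac{281}{6} \approx -46.833$)
$E \left(-77\right) = \left(- \frac{281}{6}\right) \left(-77\right) = \frac{21637}{6}$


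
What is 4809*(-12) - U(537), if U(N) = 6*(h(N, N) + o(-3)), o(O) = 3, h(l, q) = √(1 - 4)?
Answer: -57726 - 6*I*√3 ≈ -57726.0 - 10.392*I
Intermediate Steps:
h(l, q) = I*√3 (h(l, q) = √(-3) = I*√3)
U(N) = 18 + 6*I*√3 (U(N) = 6*(I*√3 + 3) = 6*(3 + I*√3) = 18 + 6*I*√3)
4809*(-12) - U(537) = 4809*(-12) - (18 + 6*I*√3) = -57708 + (-18 - 6*I*√3) = -57726 - 6*I*√3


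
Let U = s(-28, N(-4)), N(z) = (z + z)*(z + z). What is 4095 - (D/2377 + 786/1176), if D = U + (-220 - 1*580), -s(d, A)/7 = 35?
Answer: 1907721173/465892 ≈ 4094.8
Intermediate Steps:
N(z) = 4*z² (N(z) = (2*z)*(2*z) = 4*z²)
s(d, A) = -245 (s(d, A) = -7*35 = -245)
U = -245
D = -1045 (D = -245 + (-220 - 1*580) = -245 + (-220 - 580) = -245 - 800 = -1045)
4095 - (D/2377 + 786/1176) = 4095 - (-1045/2377 + 786/1176) = 4095 - (-1045*1/2377 + 786*(1/1176)) = 4095 - (-1045/2377 + 131/196) = 4095 - 1*106567/465892 = 4095 - 106567/465892 = 1907721173/465892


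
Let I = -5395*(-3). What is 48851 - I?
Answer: 32666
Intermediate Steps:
I = 16185
48851 - I = 48851 - 1*16185 = 48851 - 16185 = 32666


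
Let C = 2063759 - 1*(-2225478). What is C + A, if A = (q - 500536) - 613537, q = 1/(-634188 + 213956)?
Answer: 1334305518047/420232 ≈ 3.1752e+6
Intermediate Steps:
C = 4289237 (C = 2063759 + 2225478 = 4289237)
q = -1/420232 (q = 1/(-420232) = -1/420232 ≈ -2.3796e-6)
A = -468169124937/420232 (A = (-1/420232 - 500536) - 613537 = -210341244353/420232 - 613537 = -468169124937/420232 ≈ -1.1141e+6)
C + A = 4289237 - 468169124937/420232 = 1334305518047/420232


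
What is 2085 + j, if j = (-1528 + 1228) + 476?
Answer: 2261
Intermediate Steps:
j = 176 (j = -300 + 476 = 176)
2085 + j = 2085 + 176 = 2261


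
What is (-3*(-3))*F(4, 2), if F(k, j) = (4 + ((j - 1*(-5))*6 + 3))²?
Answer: 21609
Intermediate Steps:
F(k, j) = (37 + 6*j)² (F(k, j) = (4 + ((j + 5)*6 + 3))² = (4 + ((5 + j)*6 + 3))² = (4 + ((30 + 6*j) + 3))² = (4 + (33 + 6*j))² = (37 + 6*j)²)
(-3*(-3))*F(4, 2) = (-3*(-3))*(37 + 6*2)² = 9*(37 + 12)² = 9*49² = 9*2401 = 21609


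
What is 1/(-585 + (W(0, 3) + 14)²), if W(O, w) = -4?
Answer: -1/485 ≈ -0.0020619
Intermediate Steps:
1/(-585 + (W(0, 3) + 14)²) = 1/(-585 + (-4 + 14)²) = 1/(-585 + 10²) = 1/(-585 + 100) = 1/(-485) = -1/485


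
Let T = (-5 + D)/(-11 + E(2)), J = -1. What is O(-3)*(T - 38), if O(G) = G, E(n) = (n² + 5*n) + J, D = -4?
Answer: 255/2 ≈ 127.50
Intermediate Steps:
E(n) = -1 + n² + 5*n (E(n) = (n² + 5*n) - 1 = -1 + n² + 5*n)
T = -9/2 (T = (-5 - 4)/(-11 + (-1 + 2² + 5*2)) = -9/(-11 + (-1 + 4 + 10)) = -9/(-11 + 13) = -9/2 ≈ -4.5000)
O(-3)*(T - 38) = -3*(-9/2 - 38) = -3*(-85/2) = 255/2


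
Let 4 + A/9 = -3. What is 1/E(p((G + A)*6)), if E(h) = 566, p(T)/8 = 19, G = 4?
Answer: 1/566 ≈ 0.0017668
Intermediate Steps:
A = -63 (A = -36 + 9*(-3) = -36 - 27 = -63)
p(T) = 152 (p(T) = 8*19 = 152)
1/E(p((G + A)*6)) = 1/566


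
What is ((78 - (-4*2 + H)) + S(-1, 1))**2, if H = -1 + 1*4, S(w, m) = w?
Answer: 6724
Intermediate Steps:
H = 3 (H = -1 + 4 = 3)
((78 - (-4*2 + H)) + S(-1, 1))**2 = ((78 - (-4*2 + 3)) - 1)**2 = ((78 - (-8 + 3)) - 1)**2 = ((78 - 1*(-5)) - 1)**2 = ((78 + 5) - 1)**2 = (83 - 1)**2 = 82**2 = 6724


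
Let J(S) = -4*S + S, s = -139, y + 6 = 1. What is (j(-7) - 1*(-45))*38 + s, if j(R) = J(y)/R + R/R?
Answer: 10693/7 ≈ 1527.6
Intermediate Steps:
y = -5 (y = -6 + 1 = -5)
J(S) = -3*S
j(R) = 1 + 15/R (j(R) = (-3*(-5))/R + R/R = 15/R + 1 = 1 + 15/R)
(j(-7) - 1*(-45))*38 + s = ((15 - 7)/(-7) - 1*(-45))*38 - 139 = (-1/7*8 + 45)*38 - 139 = (-8/7 + 45)*38 - 139 = (307/7)*38 - 139 = 11666/7 - 139 = 10693/7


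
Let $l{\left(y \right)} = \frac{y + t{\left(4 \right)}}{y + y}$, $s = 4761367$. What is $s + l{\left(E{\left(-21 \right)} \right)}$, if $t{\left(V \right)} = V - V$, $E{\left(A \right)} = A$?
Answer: $\frac{9522735}{2} \approx 4.7614 \cdot 10^{6}$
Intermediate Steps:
$t{\left(V \right)} = 0$
$l{\left(y \right)} = \frac{1}{2}$ ($l{\left(y \right)} = \frac{y + 0}{y + y} = \frac{y}{2 y} = y \frac{1}{2 y} = \frac{1}{2}$)
$s + l{\left(E{\left(-21 \right)} \right)} = 4761367 + \frac{1}{2} = \frac{9522735}{2}$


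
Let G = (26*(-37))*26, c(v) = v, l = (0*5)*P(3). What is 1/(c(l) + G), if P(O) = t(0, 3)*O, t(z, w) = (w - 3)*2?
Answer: -1/25012 ≈ -3.9981e-5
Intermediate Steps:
t(z, w) = -6 + 2*w (t(z, w) = (-3 + w)*2 = -6 + 2*w)
P(O) = 0 (P(O) = (-6 + 2*3)*O = (-6 + 6)*O = 0*O = 0)
l = 0 (l = (0*5)*0 = 0*0 = 0)
G = -25012 (G = -962*26 = -25012)
1/(c(l) + G) = 1/(0 - 25012) = 1/(-25012) = -1/25012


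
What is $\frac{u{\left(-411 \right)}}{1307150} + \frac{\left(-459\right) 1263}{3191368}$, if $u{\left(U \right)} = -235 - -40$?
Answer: $- \frac{5833841487}{32089205240} \approx -0.1818$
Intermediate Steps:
$u{\left(U \right)} = -195$ ($u{\left(U \right)} = -235 + 40 = -195$)
$\frac{u{\left(-411 \right)}}{1307150} + \frac{\left(-459\right) 1263}{3191368} = - \frac{195}{1307150} + \frac{\left(-459\right) 1263}{3191368} = \left(-195\right) \frac{1}{1307150} - \frac{579717}{3191368} = - \frac{3}{20110} - \frac{579717}{3191368} = - \frac{5833841487}{32089205240}$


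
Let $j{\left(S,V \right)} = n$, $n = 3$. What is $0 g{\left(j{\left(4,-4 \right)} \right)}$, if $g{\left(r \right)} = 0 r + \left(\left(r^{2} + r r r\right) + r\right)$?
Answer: $0$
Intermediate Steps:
$j{\left(S,V \right)} = 3$
$g{\left(r \right)} = r + r^{2} + r^{3}$ ($g{\left(r \right)} = 0 + \left(\left(r^{2} + r^{2} r\right) + r\right) = 0 + \left(\left(r^{2} + r^{3}\right) + r\right) = 0 + \left(r + r^{2} + r^{3}\right) = r + r^{2} + r^{3}$)
$0 g{\left(j{\left(4,-4 \right)} \right)} = 0 \cdot 3 \left(1 + 3 + 3^{2}\right) = 0 \cdot 3 \left(1 + 3 + 9\right) = 0 \cdot 3 \cdot 13 = 0 \cdot 39 = 0$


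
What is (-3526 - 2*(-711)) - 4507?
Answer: -6611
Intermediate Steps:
(-3526 - 2*(-711)) - 4507 = (-3526 + 1422) - 4507 = -2104 - 4507 = -6611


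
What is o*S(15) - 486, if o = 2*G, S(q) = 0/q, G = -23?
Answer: -486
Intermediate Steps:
S(q) = 0
o = -46 (o = 2*(-23) = -46)
o*S(15) - 486 = -46*0 - 486 = 0 - 486 = -486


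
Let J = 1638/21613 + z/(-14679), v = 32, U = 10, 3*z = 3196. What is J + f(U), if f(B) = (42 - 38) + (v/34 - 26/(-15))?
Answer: 540231684284/80900592885 ≈ 6.6777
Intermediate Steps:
z = 3196/3 (z = (⅓)*3196 = 3196/3 ≈ 1065.3)
f(B) = 1702/255 (f(B) = (42 - 38) + (32/34 - 26/(-15)) = 4 + (32*(1/34) - 26*(-1/15)) = 4 + (16/17 + 26/15) = 4 + 682/255 = 1702/255)
J = 3057458/951771681 (J = 1638/21613 + (3196/3)/(-14679) = 1638*(1/21613) + (3196/3)*(-1/14679) = 1638/21613 - 3196/44037 = 3057458/951771681 ≈ 0.0032124)
J + f(U) = 3057458/951771681 + 1702/255 = 540231684284/80900592885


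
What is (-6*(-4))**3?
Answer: 13824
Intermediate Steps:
(-6*(-4))**3 = 24**3 = 13824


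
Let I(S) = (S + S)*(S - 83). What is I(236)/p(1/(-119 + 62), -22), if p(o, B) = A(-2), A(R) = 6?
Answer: 12036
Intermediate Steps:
I(S) = 2*S*(-83 + S) (I(S) = (2*S)*(-83 + S) = 2*S*(-83 + S))
p(o, B) = 6
I(236)/p(1/(-119 + 62), -22) = (2*236*(-83 + 236))/6 = (2*236*153)*(1/6) = 72216*(1/6) = 12036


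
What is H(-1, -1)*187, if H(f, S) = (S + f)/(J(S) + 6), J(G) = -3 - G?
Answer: -187/2 ≈ -93.500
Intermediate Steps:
H(f, S) = (S + f)/(3 - S) (H(f, S) = (S + f)/((-3 - S) + 6) = (S + f)/(3 - S))
H(-1, -1)*187 = ((-1*(-1) - 1*(-1))/(-3 - 1))*187 = ((1 + 1)/(-4))*187 = -¼*2*187 = -½*187 = -187/2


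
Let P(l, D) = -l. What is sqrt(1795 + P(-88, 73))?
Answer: sqrt(1883) ≈ 43.394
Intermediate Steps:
sqrt(1795 + P(-88, 73)) = sqrt(1795 - 1*(-88)) = sqrt(1795 + 88) = sqrt(1883)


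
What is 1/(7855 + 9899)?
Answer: 1/17754 ≈ 5.6325e-5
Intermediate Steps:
1/(7855 + 9899) = 1/17754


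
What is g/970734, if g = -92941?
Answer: -92941/970734 ≈ -0.095743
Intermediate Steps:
g/970734 = -92941/970734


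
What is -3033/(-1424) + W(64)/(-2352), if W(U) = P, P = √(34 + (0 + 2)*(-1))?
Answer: 3033/1424 - √2/588 ≈ 2.1275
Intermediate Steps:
P = 4*√2 (P = √(34 + 2*(-1)) = √(34 - 2) = √32 = 4*√2 ≈ 5.6569)
W(U) = 4*√2
-3033/(-1424) + W(64)/(-2352) = -3033/(-1424) + (4*√2)/(-2352) = -3033*(-1/1424) + (4*√2)*(-1/2352) = 3033/1424 - √2/588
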